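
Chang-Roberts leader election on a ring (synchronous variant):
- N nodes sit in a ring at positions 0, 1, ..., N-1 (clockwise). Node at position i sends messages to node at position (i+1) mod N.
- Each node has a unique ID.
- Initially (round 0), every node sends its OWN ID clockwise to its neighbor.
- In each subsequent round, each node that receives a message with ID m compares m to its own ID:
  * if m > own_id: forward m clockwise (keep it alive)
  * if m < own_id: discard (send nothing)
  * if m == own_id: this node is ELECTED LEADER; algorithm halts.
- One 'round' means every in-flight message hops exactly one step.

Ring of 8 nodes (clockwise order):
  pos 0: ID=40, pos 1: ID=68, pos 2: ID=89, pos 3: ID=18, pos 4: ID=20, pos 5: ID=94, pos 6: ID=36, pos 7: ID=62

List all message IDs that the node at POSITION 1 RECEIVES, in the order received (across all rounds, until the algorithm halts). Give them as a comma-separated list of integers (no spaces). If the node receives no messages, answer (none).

Answer: 40,62,94

Derivation:
Round 1: pos1(id68) recv 40: drop; pos2(id89) recv 68: drop; pos3(id18) recv 89: fwd; pos4(id20) recv 18: drop; pos5(id94) recv 20: drop; pos6(id36) recv 94: fwd; pos7(id62) recv 36: drop; pos0(id40) recv 62: fwd
Round 2: pos4(id20) recv 89: fwd; pos7(id62) recv 94: fwd; pos1(id68) recv 62: drop
Round 3: pos5(id94) recv 89: drop; pos0(id40) recv 94: fwd
Round 4: pos1(id68) recv 94: fwd
Round 5: pos2(id89) recv 94: fwd
Round 6: pos3(id18) recv 94: fwd
Round 7: pos4(id20) recv 94: fwd
Round 8: pos5(id94) recv 94: ELECTED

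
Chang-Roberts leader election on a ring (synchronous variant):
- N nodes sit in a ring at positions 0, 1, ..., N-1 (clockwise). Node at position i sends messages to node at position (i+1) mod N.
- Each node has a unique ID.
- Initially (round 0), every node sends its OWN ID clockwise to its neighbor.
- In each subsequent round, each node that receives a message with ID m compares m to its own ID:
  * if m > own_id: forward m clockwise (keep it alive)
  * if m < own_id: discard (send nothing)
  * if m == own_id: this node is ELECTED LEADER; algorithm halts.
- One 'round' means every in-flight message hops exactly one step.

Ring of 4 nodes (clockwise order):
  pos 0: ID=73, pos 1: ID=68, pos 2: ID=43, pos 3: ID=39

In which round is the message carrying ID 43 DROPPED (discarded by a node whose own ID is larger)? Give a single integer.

Round 1: pos1(id68) recv 73: fwd; pos2(id43) recv 68: fwd; pos3(id39) recv 43: fwd; pos0(id73) recv 39: drop
Round 2: pos2(id43) recv 73: fwd; pos3(id39) recv 68: fwd; pos0(id73) recv 43: drop
Round 3: pos3(id39) recv 73: fwd; pos0(id73) recv 68: drop
Round 4: pos0(id73) recv 73: ELECTED
Message ID 43 originates at pos 2; dropped at pos 0 in round 2

Answer: 2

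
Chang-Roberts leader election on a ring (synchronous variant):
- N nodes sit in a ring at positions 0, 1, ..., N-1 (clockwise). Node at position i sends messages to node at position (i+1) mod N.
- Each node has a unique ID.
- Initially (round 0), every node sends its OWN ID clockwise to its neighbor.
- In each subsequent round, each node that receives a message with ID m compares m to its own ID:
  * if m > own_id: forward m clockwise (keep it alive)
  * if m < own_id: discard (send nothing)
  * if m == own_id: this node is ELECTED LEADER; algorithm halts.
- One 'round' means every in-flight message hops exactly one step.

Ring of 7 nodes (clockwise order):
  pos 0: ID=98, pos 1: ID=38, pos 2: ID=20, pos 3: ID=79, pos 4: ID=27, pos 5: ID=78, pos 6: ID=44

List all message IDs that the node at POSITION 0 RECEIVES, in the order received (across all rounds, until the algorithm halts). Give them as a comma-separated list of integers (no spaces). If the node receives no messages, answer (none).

Answer: 44,78,79,98

Derivation:
Round 1: pos1(id38) recv 98: fwd; pos2(id20) recv 38: fwd; pos3(id79) recv 20: drop; pos4(id27) recv 79: fwd; pos5(id78) recv 27: drop; pos6(id44) recv 78: fwd; pos0(id98) recv 44: drop
Round 2: pos2(id20) recv 98: fwd; pos3(id79) recv 38: drop; pos5(id78) recv 79: fwd; pos0(id98) recv 78: drop
Round 3: pos3(id79) recv 98: fwd; pos6(id44) recv 79: fwd
Round 4: pos4(id27) recv 98: fwd; pos0(id98) recv 79: drop
Round 5: pos5(id78) recv 98: fwd
Round 6: pos6(id44) recv 98: fwd
Round 7: pos0(id98) recv 98: ELECTED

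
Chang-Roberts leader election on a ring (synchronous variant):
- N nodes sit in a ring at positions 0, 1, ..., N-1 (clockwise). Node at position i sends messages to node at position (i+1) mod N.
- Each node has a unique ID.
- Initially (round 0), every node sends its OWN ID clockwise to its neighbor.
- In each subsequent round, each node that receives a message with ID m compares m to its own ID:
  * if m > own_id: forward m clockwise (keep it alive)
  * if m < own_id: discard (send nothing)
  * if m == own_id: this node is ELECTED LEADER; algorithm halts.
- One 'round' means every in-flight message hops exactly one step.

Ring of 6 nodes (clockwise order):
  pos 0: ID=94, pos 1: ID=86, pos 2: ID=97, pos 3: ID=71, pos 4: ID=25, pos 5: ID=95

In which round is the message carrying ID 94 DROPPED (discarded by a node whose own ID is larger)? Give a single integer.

Answer: 2

Derivation:
Round 1: pos1(id86) recv 94: fwd; pos2(id97) recv 86: drop; pos3(id71) recv 97: fwd; pos4(id25) recv 71: fwd; pos5(id95) recv 25: drop; pos0(id94) recv 95: fwd
Round 2: pos2(id97) recv 94: drop; pos4(id25) recv 97: fwd; pos5(id95) recv 71: drop; pos1(id86) recv 95: fwd
Round 3: pos5(id95) recv 97: fwd; pos2(id97) recv 95: drop
Round 4: pos0(id94) recv 97: fwd
Round 5: pos1(id86) recv 97: fwd
Round 6: pos2(id97) recv 97: ELECTED
Message ID 94 originates at pos 0; dropped at pos 2 in round 2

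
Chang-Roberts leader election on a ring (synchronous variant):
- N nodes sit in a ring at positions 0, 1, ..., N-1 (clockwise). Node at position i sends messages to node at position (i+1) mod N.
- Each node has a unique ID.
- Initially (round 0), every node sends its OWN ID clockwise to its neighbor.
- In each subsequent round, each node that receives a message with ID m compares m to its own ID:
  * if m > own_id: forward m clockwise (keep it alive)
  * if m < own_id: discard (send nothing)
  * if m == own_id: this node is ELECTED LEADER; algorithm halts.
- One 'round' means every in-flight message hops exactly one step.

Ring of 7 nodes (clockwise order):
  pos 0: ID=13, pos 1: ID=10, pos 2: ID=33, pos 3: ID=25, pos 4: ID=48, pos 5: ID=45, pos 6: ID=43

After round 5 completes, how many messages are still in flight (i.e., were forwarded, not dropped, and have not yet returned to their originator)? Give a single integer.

Answer: 2

Derivation:
Round 1: pos1(id10) recv 13: fwd; pos2(id33) recv 10: drop; pos3(id25) recv 33: fwd; pos4(id48) recv 25: drop; pos5(id45) recv 48: fwd; pos6(id43) recv 45: fwd; pos0(id13) recv 43: fwd
Round 2: pos2(id33) recv 13: drop; pos4(id48) recv 33: drop; pos6(id43) recv 48: fwd; pos0(id13) recv 45: fwd; pos1(id10) recv 43: fwd
Round 3: pos0(id13) recv 48: fwd; pos1(id10) recv 45: fwd; pos2(id33) recv 43: fwd
Round 4: pos1(id10) recv 48: fwd; pos2(id33) recv 45: fwd; pos3(id25) recv 43: fwd
Round 5: pos2(id33) recv 48: fwd; pos3(id25) recv 45: fwd; pos4(id48) recv 43: drop
After round 5: 2 messages still in flight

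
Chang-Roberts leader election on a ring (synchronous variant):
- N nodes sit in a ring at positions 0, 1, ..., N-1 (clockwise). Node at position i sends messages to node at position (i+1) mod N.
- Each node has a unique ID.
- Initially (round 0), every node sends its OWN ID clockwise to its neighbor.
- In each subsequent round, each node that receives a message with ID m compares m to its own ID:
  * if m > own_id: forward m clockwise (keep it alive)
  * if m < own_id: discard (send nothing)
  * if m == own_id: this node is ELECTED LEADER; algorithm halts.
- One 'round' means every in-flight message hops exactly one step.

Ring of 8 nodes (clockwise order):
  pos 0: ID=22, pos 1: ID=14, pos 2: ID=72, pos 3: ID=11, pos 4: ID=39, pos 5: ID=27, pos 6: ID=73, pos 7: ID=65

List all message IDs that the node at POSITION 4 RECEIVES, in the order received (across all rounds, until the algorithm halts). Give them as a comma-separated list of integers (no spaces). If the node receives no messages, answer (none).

Answer: 11,72,73

Derivation:
Round 1: pos1(id14) recv 22: fwd; pos2(id72) recv 14: drop; pos3(id11) recv 72: fwd; pos4(id39) recv 11: drop; pos5(id27) recv 39: fwd; pos6(id73) recv 27: drop; pos7(id65) recv 73: fwd; pos0(id22) recv 65: fwd
Round 2: pos2(id72) recv 22: drop; pos4(id39) recv 72: fwd; pos6(id73) recv 39: drop; pos0(id22) recv 73: fwd; pos1(id14) recv 65: fwd
Round 3: pos5(id27) recv 72: fwd; pos1(id14) recv 73: fwd; pos2(id72) recv 65: drop
Round 4: pos6(id73) recv 72: drop; pos2(id72) recv 73: fwd
Round 5: pos3(id11) recv 73: fwd
Round 6: pos4(id39) recv 73: fwd
Round 7: pos5(id27) recv 73: fwd
Round 8: pos6(id73) recv 73: ELECTED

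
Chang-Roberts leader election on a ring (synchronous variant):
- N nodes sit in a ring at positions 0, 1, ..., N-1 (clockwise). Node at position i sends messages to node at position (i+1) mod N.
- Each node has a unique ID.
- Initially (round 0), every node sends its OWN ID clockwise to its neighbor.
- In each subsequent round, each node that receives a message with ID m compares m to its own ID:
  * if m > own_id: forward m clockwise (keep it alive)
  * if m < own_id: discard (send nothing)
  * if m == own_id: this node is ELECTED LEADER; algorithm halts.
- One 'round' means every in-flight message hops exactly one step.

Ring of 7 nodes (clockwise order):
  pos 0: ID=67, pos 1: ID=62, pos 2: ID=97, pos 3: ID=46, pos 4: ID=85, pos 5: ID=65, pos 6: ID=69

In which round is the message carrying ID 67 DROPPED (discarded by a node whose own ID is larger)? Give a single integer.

Round 1: pos1(id62) recv 67: fwd; pos2(id97) recv 62: drop; pos3(id46) recv 97: fwd; pos4(id85) recv 46: drop; pos5(id65) recv 85: fwd; pos6(id69) recv 65: drop; pos0(id67) recv 69: fwd
Round 2: pos2(id97) recv 67: drop; pos4(id85) recv 97: fwd; pos6(id69) recv 85: fwd; pos1(id62) recv 69: fwd
Round 3: pos5(id65) recv 97: fwd; pos0(id67) recv 85: fwd; pos2(id97) recv 69: drop
Round 4: pos6(id69) recv 97: fwd; pos1(id62) recv 85: fwd
Round 5: pos0(id67) recv 97: fwd; pos2(id97) recv 85: drop
Round 6: pos1(id62) recv 97: fwd
Round 7: pos2(id97) recv 97: ELECTED
Message ID 67 originates at pos 0; dropped at pos 2 in round 2

Answer: 2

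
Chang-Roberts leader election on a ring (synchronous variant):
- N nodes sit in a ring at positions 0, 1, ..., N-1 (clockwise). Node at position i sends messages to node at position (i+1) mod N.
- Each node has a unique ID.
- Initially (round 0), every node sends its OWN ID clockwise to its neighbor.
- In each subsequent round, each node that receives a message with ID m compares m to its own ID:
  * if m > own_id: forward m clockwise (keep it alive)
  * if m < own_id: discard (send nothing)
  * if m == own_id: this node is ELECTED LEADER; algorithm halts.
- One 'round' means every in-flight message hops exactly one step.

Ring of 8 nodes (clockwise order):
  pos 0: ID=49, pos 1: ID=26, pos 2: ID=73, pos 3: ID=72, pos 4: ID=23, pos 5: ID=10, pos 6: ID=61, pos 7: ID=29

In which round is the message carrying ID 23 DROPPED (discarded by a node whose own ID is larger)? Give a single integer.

Round 1: pos1(id26) recv 49: fwd; pos2(id73) recv 26: drop; pos3(id72) recv 73: fwd; pos4(id23) recv 72: fwd; pos5(id10) recv 23: fwd; pos6(id61) recv 10: drop; pos7(id29) recv 61: fwd; pos0(id49) recv 29: drop
Round 2: pos2(id73) recv 49: drop; pos4(id23) recv 73: fwd; pos5(id10) recv 72: fwd; pos6(id61) recv 23: drop; pos0(id49) recv 61: fwd
Round 3: pos5(id10) recv 73: fwd; pos6(id61) recv 72: fwd; pos1(id26) recv 61: fwd
Round 4: pos6(id61) recv 73: fwd; pos7(id29) recv 72: fwd; pos2(id73) recv 61: drop
Round 5: pos7(id29) recv 73: fwd; pos0(id49) recv 72: fwd
Round 6: pos0(id49) recv 73: fwd; pos1(id26) recv 72: fwd
Round 7: pos1(id26) recv 73: fwd; pos2(id73) recv 72: drop
Round 8: pos2(id73) recv 73: ELECTED
Message ID 23 originates at pos 4; dropped at pos 6 in round 2

Answer: 2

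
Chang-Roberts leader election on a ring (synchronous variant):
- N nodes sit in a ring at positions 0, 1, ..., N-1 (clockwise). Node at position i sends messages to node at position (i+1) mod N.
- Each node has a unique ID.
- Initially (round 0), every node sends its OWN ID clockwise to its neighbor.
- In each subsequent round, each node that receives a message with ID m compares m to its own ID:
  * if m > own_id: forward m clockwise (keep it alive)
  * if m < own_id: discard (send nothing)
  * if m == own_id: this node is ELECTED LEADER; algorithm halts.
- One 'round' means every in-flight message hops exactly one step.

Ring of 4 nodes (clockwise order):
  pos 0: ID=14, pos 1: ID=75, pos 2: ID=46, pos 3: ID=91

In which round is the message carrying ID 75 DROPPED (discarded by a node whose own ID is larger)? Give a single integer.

Answer: 2

Derivation:
Round 1: pos1(id75) recv 14: drop; pos2(id46) recv 75: fwd; pos3(id91) recv 46: drop; pos0(id14) recv 91: fwd
Round 2: pos3(id91) recv 75: drop; pos1(id75) recv 91: fwd
Round 3: pos2(id46) recv 91: fwd
Round 4: pos3(id91) recv 91: ELECTED
Message ID 75 originates at pos 1; dropped at pos 3 in round 2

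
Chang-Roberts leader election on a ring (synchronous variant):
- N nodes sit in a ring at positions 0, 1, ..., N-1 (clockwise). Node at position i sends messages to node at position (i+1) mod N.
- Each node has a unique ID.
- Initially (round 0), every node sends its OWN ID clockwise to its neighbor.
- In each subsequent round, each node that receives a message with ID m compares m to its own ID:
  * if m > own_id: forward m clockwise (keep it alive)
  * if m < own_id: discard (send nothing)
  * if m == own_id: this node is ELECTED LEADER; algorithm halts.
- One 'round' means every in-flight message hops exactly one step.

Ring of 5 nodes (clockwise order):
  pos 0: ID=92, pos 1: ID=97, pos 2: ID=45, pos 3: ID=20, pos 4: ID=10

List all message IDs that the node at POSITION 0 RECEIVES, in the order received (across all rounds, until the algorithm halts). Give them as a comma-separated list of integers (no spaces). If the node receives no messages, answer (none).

Round 1: pos1(id97) recv 92: drop; pos2(id45) recv 97: fwd; pos3(id20) recv 45: fwd; pos4(id10) recv 20: fwd; pos0(id92) recv 10: drop
Round 2: pos3(id20) recv 97: fwd; pos4(id10) recv 45: fwd; pos0(id92) recv 20: drop
Round 3: pos4(id10) recv 97: fwd; pos0(id92) recv 45: drop
Round 4: pos0(id92) recv 97: fwd
Round 5: pos1(id97) recv 97: ELECTED

Answer: 10,20,45,97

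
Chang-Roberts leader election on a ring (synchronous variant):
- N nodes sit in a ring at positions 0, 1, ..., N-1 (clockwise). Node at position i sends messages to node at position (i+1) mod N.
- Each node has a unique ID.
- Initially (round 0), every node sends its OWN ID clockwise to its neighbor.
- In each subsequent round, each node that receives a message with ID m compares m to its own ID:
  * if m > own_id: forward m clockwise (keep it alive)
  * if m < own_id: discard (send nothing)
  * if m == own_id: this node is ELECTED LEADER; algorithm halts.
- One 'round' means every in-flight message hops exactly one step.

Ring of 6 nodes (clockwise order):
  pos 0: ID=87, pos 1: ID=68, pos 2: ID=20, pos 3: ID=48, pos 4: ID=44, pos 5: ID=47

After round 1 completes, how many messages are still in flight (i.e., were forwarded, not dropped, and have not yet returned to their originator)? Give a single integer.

Round 1: pos1(id68) recv 87: fwd; pos2(id20) recv 68: fwd; pos3(id48) recv 20: drop; pos4(id44) recv 48: fwd; pos5(id47) recv 44: drop; pos0(id87) recv 47: drop
After round 1: 3 messages still in flight

Answer: 3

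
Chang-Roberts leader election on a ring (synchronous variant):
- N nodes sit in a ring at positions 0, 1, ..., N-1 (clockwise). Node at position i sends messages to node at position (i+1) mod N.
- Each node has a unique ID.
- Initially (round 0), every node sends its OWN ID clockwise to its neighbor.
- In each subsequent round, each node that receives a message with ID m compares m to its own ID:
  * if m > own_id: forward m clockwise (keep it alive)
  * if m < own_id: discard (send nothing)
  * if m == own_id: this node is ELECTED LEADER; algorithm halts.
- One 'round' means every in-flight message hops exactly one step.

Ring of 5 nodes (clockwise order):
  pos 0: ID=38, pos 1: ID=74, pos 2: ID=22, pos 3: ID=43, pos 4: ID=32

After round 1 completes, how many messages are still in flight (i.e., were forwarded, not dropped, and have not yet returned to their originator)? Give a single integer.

Round 1: pos1(id74) recv 38: drop; pos2(id22) recv 74: fwd; pos3(id43) recv 22: drop; pos4(id32) recv 43: fwd; pos0(id38) recv 32: drop
After round 1: 2 messages still in flight

Answer: 2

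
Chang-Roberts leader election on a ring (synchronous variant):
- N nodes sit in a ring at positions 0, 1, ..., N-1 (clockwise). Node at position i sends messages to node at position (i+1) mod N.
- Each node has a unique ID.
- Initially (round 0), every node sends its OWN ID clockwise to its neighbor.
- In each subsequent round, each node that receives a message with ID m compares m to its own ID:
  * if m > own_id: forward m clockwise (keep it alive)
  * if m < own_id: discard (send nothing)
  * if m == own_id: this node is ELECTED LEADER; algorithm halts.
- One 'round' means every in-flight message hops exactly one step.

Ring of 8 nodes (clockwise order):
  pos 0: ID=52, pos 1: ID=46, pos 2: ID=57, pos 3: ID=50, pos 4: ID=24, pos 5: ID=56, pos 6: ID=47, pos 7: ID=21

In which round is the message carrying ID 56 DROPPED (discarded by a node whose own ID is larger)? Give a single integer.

Round 1: pos1(id46) recv 52: fwd; pos2(id57) recv 46: drop; pos3(id50) recv 57: fwd; pos4(id24) recv 50: fwd; pos5(id56) recv 24: drop; pos6(id47) recv 56: fwd; pos7(id21) recv 47: fwd; pos0(id52) recv 21: drop
Round 2: pos2(id57) recv 52: drop; pos4(id24) recv 57: fwd; pos5(id56) recv 50: drop; pos7(id21) recv 56: fwd; pos0(id52) recv 47: drop
Round 3: pos5(id56) recv 57: fwd; pos0(id52) recv 56: fwd
Round 4: pos6(id47) recv 57: fwd; pos1(id46) recv 56: fwd
Round 5: pos7(id21) recv 57: fwd; pos2(id57) recv 56: drop
Round 6: pos0(id52) recv 57: fwd
Round 7: pos1(id46) recv 57: fwd
Round 8: pos2(id57) recv 57: ELECTED
Message ID 56 originates at pos 5; dropped at pos 2 in round 5

Answer: 5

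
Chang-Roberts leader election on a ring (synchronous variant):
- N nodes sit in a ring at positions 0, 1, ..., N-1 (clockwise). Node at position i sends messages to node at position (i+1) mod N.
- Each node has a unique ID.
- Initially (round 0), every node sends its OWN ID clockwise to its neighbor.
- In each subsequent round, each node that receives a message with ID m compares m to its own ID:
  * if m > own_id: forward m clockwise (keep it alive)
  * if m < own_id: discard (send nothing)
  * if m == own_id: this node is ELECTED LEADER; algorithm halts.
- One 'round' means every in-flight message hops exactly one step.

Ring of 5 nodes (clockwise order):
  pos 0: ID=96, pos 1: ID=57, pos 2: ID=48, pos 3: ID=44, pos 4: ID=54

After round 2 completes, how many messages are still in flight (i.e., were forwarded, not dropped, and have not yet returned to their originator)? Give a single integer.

Answer: 2

Derivation:
Round 1: pos1(id57) recv 96: fwd; pos2(id48) recv 57: fwd; pos3(id44) recv 48: fwd; pos4(id54) recv 44: drop; pos0(id96) recv 54: drop
Round 2: pos2(id48) recv 96: fwd; pos3(id44) recv 57: fwd; pos4(id54) recv 48: drop
After round 2: 2 messages still in flight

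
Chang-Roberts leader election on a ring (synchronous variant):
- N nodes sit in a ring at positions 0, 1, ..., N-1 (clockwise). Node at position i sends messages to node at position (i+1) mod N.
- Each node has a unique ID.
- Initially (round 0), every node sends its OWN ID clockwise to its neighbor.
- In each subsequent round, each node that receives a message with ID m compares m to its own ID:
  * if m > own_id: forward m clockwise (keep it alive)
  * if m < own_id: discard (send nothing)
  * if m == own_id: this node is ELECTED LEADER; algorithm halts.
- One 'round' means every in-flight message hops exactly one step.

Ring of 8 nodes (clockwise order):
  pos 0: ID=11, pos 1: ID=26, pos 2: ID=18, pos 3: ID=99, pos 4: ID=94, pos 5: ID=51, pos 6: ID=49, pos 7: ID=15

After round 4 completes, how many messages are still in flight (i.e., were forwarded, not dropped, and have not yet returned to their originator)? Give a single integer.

Round 1: pos1(id26) recv 11: drop; pos2(id18) recv 26: fwd; pos3(id99) recv 18: drop; pos4(id94) recv 99: fwd; pos5(id51) recv 94: fwd; pos6(id49) recv 51: fwd; pos7(id15) recv 49: fwd; pos0(id11) recv 15: fwd
Round 2: pos3(id99) recv 26: drop; pos5(id51) recv 99: fwd; pos6(id49) recv 94: fwd; pos7(id15) recv 51: fwd; pos0(id11) recv 49: fwd; pos1(id26) recv 15: drop
Round 3: pos6(id49) recv 99: fwd; pos7(id15) recv 94: fwd; pos0(id11) recv 51: fwd; pos1(id26) recv 49: fwd
Round 4: pos7(id15) recv 99: fwd; pos0(id11) recv 94: fwd; pos1(id26) recv 51: fwd; pos2(id18) recv 49: fwd
After round 4: 4 messages still in flight

Answer: 4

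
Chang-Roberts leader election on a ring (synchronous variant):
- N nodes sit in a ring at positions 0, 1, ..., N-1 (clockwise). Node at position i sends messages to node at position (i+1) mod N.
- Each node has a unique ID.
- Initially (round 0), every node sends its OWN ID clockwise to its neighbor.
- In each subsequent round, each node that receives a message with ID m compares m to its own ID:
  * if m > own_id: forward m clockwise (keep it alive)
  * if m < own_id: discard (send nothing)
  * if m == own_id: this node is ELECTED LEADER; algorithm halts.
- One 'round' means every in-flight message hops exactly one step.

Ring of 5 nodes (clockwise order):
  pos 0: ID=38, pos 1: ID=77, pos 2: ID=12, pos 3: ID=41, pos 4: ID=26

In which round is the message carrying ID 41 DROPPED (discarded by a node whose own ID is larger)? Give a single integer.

Answer: 3

Derivation:
Round 1: pos1(id77) recv 38: drop; pos2(id12) recv 77: fwd; pos3(id41) recv 12: drop; pos4(id26) recv 41: fwd; pos0(id38) recv 26: drop
Round 2: pos3(id41) recv 77: fwd; pos0(id38) recv 41: fwd
Round 3: pos4(id26) recv 77: fwd; pos1(id77) recv 41: drop
Round 4: pos0(id38) recv 77: fwd
Round 5: pos1(id77) recv 77: ELECTED
Message ID 41 originates at pos 3; dropped at pos 1 in round 3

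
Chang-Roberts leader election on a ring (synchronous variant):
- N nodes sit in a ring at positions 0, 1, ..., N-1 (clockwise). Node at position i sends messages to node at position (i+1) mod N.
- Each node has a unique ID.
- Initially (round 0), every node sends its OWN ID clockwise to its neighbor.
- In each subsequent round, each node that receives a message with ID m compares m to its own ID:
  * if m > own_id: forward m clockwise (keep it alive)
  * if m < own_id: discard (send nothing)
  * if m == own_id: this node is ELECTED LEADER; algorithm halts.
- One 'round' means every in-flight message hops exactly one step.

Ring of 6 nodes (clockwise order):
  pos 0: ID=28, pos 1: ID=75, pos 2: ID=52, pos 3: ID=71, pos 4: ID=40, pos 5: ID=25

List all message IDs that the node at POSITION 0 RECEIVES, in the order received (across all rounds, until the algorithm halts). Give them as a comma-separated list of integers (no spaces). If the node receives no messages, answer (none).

Round 1: pos1(id75) recv 28: drop; pos2(id52) recv 75: fwd; pos3(id71) recv 52: drop; pos4(id40) recv 71: fwd; pos5(id25) recv 40: fwd; pos0(id28) recv 25: drop
Round 2: pos3(id71) recv 75: fwd; pos5(id25) recv 71: fwd; pos0(id28) recv 40: fwd
Round 3: pos4(id40) recv 75: fwd; pos0(id28) recv 71: fwd; pos1(id75) recv 40: drop
Round 4: pos5(id25) recv 75: fwd; pos1(id75) recv 71: drop
Round 5: pos0(id28) recv 75: fwd
Round 6: pos1(id75) recv 75: ELECTED

Answer: 25,40,71,75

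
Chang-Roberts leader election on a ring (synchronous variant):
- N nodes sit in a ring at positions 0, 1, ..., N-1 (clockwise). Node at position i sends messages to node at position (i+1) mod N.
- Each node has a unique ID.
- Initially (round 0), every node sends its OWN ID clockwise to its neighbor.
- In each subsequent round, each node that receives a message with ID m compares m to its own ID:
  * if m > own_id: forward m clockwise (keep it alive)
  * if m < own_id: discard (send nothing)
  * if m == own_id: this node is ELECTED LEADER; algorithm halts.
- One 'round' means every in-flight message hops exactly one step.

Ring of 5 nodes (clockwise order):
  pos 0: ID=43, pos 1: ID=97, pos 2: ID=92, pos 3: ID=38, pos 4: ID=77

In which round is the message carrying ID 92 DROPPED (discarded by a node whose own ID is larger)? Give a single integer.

Round 1: pos1(id97) recv 43: drop; pos2(id92) recv 97: fwd; pos3(id38) recv 92: fwd; pos4(id77) recv 38: drop; pos0(id43) recv 77: fwd
Round 2: pos3(id38) recv 97: fwd; pos4(id77) recv 92: fwd; pos1(id97) recv 77: drop
Round 3: pos4(id77) recv 97: fwd; pos0(id43) recv 92: fwd
Round 4: pos0(id43) recv 97: fwd; pos1(id97) recv 92: drop
Round 5: pos1(id97) recv 97: ELECTED
Message ID 92 originates at pos 2; dropped at pos 1 in round 4

Answer: 4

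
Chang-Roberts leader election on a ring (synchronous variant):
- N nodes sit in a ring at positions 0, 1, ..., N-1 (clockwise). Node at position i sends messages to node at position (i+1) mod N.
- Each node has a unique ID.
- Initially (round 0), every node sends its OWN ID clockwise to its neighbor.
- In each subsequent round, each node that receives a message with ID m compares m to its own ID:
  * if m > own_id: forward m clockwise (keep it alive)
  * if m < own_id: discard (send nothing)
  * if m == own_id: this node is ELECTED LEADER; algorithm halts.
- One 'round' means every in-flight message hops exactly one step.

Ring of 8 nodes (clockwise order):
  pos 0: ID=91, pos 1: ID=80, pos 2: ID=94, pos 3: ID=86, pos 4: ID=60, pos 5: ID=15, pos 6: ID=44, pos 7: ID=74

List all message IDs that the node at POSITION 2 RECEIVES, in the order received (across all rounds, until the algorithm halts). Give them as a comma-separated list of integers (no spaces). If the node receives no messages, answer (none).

Answer: 80,91,94

Derivation:
Round 1: pos1(id80) recv 91: fwd; pos2(id94) recv 80: drop; pos3(id86) recv 94: fwd; pos4(id60) recv 86: fwd; pos5(id15) recv 60: fwd; pos6(id44) recv 15: drop; pos7(id74) recv 44: drop; pos0(id91) recv 74: drop
Round 2: pos2(id94) recv 91: drop; pos4(id60) recv 94: fwd; pos5(id15) recv 86: fwd; pos6(id44) recv 60: fwd
Round 3: pos5(id15) recv 94: fwd; pos6(id44) recv 86: fwd; pos7(id74) recv 60: drop
Round 4: pos6(id44) recv 94: fwd; pos7(id74) recv 86: fwd
Round 5: pos7(id74) recv 94: fwd; pos0(id91) recv 86: drop
Round 6: pos0(id91) recv 94: fwd
Round 7: pos1(id80) recv 94: fwd
Round 8: pos2(id94) recv 94: ELECTED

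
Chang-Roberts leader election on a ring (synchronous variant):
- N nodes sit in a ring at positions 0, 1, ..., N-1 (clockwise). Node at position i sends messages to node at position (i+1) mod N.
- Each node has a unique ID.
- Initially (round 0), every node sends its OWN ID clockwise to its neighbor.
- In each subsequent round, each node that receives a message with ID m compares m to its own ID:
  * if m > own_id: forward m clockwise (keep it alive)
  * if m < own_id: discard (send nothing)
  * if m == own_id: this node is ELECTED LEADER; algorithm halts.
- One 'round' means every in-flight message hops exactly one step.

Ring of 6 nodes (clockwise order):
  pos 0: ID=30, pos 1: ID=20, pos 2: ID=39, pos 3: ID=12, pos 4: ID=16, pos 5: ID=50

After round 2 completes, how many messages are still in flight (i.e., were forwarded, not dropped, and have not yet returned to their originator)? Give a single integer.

Round 1: pos1(id20) recv 30: fwd; pos2(id39) recv 20: drop; pos3(id12) recv 39: fwd; pos4(id16) recv 12: drop; pos5(id50) recv 16: drop; pos0(id30) recv 50: fwd
Round 2: pos2(id39) recv 30: drop; pos4(id16) recv 39: fwd; pos1(id20) recv 50: fwd
After round 2: 2 messages still in flight

Answer: 2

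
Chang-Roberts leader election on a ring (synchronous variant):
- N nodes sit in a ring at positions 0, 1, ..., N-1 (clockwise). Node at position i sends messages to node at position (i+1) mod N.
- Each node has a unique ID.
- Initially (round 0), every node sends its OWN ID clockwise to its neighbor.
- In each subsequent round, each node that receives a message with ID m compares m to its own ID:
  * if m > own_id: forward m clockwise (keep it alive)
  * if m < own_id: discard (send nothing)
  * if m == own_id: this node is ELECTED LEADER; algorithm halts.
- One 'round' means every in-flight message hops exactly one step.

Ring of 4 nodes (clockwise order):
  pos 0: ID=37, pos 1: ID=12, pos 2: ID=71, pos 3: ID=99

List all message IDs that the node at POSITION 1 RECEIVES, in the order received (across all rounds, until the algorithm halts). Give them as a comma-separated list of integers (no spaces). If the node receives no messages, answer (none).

Round 1: pos1(id12) recv 37: fwd; pos2(id71) recv 12: drop; pos3(id99) recv 71: drop; pos0(id37) recv 99: fwd
Round 2: pos2(id71) recv 37: drop; pos1(id12) recv 99: fwd
Round 3: pos2(id71) recv 99: fwd
Round 4: pos3(id99) recv 99: ELECTED

Answer: 37,99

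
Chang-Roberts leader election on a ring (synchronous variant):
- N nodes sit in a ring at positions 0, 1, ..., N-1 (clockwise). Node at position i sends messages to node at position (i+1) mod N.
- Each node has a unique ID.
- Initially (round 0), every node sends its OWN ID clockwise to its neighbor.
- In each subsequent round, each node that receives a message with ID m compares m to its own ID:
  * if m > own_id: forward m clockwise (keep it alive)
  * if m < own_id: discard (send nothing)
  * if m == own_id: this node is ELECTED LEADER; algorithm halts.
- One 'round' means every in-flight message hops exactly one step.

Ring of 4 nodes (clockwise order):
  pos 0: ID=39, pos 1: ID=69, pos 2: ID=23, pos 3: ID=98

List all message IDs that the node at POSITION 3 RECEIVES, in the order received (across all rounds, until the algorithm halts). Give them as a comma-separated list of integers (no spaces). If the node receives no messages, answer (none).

Round 1: pos1(id69) recv 39: drop; pos2(id23) recv 69: fwd; pos3(id98) recv 23: drop; pos0(id39) recv 98: fwd
Round 2: pos3(id98) recv 69: drop; pos1(id69) recv 98: fwd
Round 3: pos2(id23) recv 98: fwd
Round 4: pos3(id98) recv 98: ELECTED

Answer: 23,69,98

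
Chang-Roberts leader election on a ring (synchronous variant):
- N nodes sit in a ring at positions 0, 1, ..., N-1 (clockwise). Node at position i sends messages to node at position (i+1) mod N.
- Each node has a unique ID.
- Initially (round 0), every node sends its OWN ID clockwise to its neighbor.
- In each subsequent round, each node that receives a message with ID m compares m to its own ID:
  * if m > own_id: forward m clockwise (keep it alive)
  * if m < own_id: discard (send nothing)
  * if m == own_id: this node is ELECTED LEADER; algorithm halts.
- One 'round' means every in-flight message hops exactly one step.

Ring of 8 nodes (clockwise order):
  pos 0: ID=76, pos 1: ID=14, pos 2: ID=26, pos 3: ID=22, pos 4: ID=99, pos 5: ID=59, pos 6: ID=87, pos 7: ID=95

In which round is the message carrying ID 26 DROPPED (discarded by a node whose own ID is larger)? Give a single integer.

Round 1: pos1(id14) recv 76: fwd; pos2(id26) recv 14: drop; pos3(id22) recv 26: fwd; pos4(id99) recv 22: drop; pos5(id59) recv 99: fwd; pos6(id87) recv 59: drop; pos7(id95) recv 87: drop; pos0(id76) recv 95: fwd
Round 2: pos2(id26) recv 76: fwd; pos4(id99) recv 26: drop; pos6(id87) recv 99: fwd; pos1(id14) recv 95: fwd
Round 3: pos3(id22) recv 76: fwd; pos7(id95) recv 99: fwd; pos2(id26) recv 95: fwd
Round 4: pos4(id99) recv 76: drop; pos0(id76) recv 99: fwd; pos3(id22) recv 95: fwd
Round 5: pos1(id14) recv 99: fwd; pos4(id99) recv 95: drop
Round 6: pos2(id26) recv 99: fwd
Round 7: pos3(id22) recv 99: fwd
Round 8: pos4(id99) recv 99: ELECTED
Message ID 26 originates at pos 2; dropped at pos 4 in round 2

Answer: 2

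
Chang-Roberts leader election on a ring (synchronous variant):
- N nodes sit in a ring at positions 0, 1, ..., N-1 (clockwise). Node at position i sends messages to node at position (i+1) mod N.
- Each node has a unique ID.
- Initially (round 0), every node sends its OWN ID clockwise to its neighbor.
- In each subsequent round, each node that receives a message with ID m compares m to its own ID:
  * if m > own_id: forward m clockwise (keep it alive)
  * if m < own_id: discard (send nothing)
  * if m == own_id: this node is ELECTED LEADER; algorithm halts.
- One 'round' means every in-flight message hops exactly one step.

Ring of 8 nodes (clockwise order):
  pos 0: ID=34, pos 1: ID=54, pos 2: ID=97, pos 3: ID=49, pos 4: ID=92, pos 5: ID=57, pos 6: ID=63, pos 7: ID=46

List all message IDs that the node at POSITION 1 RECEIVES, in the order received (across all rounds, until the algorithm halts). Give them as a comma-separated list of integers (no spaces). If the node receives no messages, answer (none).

Answer: 34,46,63,92,97

Derivation:
Round 1: pos1(id54) recv 34: drop; pos2(id97) recv 54: drop; pos3(id49) recv 97: fwd; pos4(id92) recv 49: drop; pos5(id57) recv 92: fwd; pos6(id63) recv 57: drop; pos7(id46) recv 63: fwd; pos0(id34) recv 46: fwd
Round 2: pos4(id92) recv 97: fwd; pos6(id63) recv 92: fwd; pos0(id34) recv 63: fwd; pos1(id54) recv 46: drop
Round 3: pos5(id57) recv 97: fwd; pos7(id46) recv 92: fwd; pos1(id54) recv 63: fwd
Round 4: pos6(id63) recv 97: fwd; pos0(id34) recv 92: fwd; pos2(id97) recv 63: drop
Round 5: pos7(id46) recv 97: fwd; pos1(id54) recv 92: fwd
Round 6: pos0(id34) recv 97: fwd; pos2(id97) recv 92: drop
Round 7: pos1(id54) recv 97: fwd
Round 8: pos2(id97) recv 97: ELECTED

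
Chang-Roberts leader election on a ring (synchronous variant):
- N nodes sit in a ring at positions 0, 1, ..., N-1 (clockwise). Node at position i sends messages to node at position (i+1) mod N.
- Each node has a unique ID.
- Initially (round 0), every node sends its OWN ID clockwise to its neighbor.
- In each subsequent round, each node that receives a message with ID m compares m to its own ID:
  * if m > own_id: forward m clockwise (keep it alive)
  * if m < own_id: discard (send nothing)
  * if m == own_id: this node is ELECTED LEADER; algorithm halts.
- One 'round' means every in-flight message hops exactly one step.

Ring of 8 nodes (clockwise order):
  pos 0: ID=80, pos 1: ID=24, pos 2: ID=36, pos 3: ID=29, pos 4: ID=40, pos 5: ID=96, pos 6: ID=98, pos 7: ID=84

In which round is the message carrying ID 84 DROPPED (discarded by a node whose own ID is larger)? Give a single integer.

Round 1: pos1(id24) recv 80: fwd; pos2(id36) recv 24: drop; pos3(id29) recv 36: fwd; pos4(id40) recv 29: drop; pos5(id96) recv 40: drop; pos6(id98) recv 96: drop; pos7(id84) recv 98: fwd; pos0(id80) recv 84: fwd
Round 2: pos2(id36) recv 80: fwd; pos4(id40) recv 36: drop; pos0(id80) recv 98: fwd; pos1(id24) recv 84: fwd
Round 3: pos3(id29) recv 80: fwd; pos1(id24) recv 98: fwd; pos2(id36) recv 84: fwd
Round 4: pos4(id40) recv 80: fwd; pos2(id36) recv 98: fwd; pos3(id29) recv 84: fwd
Round 5: pos5(id96) recv 80: drop; pos3(id29) recv 98: fwd; pos4(id40) recv 84: fwd
Round 6: pos4(id40) recv 98: fwd; pos5(id96) recv 84: drop
Round 7: pos5(id96) recv 98: fwd
Round 8: pos6(id98) recv 98: ELECTED
Message ID 84 originates at pos 7; dropped at pos 5 in round 6

Answer: 6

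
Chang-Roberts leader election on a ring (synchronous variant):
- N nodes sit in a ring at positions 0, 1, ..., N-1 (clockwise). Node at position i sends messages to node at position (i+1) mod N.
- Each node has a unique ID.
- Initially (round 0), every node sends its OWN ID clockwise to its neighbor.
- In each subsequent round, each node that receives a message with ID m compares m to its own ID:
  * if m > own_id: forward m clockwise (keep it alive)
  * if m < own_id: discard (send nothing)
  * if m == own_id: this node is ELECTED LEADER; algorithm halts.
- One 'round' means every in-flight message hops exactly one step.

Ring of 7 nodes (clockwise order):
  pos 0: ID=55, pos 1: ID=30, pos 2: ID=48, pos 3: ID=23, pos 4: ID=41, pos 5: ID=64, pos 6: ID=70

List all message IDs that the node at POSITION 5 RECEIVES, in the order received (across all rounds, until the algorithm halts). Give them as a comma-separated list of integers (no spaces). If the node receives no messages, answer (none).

Round 1: pos1(id30) recv 55: fwd; pos2(id48) recv 30: drop; pos3(id23) recv 48: fwd; pos4(id41) recv 23: drop; pos5(id64) recv 41: drop; pos6(id70) recv 64: drop; pos0(id55) recv 70: fwd
Round 2: pos2(id48) recv 55: fwd; pos4(id41) recv 48: fwd; pos1(id30) recv 70: fwd
Round 3: pos3(id23) recv 55: fwd; pos5(id64) recv 48: drop; pos2(id48) recv 70: fwd
Round 4: pos4(id41) recv 55: fwd; pos3(id23) recv 70: fwd
Round 5: pos5(id64) recv 55: drop; pos4(id41) recv 70: fwd
Round 6: pos5(id64) recv 70: fwd
Round 7: pos6(id70) recv 70: ELECTED

Answer: 41,48,55,70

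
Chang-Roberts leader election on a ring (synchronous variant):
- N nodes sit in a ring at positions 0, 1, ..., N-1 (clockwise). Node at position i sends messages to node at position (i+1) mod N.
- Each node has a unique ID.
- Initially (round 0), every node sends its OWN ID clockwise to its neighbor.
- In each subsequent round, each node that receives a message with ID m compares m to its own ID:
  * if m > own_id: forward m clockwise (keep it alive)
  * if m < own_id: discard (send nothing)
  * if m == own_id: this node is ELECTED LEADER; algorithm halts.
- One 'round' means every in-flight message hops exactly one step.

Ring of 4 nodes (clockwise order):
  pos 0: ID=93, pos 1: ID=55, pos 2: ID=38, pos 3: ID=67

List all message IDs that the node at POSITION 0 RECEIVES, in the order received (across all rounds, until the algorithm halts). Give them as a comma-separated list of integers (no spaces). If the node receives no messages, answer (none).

Round 1: pos1(id55) recv 93: fwd; pos2(id38) recv 55: fwd; pos3(id67) recv 38: drop; pos0(id93) recv 67: drop
Round 2: pos2(id38) recv 93: fwd; pos3(id67) recv 55: drop
Round 3: pos3(id67) recv 93: fwd
Round 4: pos0(id93) recv 93: ELECTED

Answer: 67,93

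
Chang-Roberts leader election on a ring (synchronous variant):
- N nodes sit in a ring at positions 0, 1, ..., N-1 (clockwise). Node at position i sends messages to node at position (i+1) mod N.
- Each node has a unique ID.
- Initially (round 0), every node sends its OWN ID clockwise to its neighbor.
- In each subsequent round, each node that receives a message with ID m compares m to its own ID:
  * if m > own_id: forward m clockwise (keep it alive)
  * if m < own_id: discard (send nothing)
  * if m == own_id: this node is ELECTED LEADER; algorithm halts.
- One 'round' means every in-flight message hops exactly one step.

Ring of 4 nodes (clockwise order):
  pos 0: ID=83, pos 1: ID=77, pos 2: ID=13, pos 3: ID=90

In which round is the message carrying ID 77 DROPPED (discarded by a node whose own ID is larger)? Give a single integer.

Round 1: pos1(id77) recv 83: fwd; pos2(id13) recv 77: fwd; pos3(id90) recv 13: drop; pos0(id83) recv 90: fwd
Round 2: pos2(id13) recv 83: fwd; pos3(id90) recv 77: drop; pos1(id77) recv 90: fwd
Round 3: pos3(id90) recv 83: drop; pos2(id13) recv 90: fwd
Round 4: pos3(id90) recv 90: ELECTED
Message ID 77 originates at pos 1; dropped at pos 3 in round 2

Answer: 2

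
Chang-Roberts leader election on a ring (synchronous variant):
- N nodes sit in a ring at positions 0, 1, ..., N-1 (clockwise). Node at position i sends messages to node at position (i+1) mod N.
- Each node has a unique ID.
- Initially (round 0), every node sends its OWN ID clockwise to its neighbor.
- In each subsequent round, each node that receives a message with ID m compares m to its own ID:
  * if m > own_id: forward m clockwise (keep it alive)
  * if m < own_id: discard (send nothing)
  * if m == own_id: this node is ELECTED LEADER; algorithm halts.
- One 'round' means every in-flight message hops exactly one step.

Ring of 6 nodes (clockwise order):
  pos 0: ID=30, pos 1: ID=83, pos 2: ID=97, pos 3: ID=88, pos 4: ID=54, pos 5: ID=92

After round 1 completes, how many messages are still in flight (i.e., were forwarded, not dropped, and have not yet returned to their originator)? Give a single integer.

Answer: 3

Derivation:
Round 1: pos1(id83) recv 30: drop; pos2(id97) recv 83: drop; pos3(id88) recv 97: fwd; pos4(id54) recv 88: fwd; pos5(id92) recv 54: drop; pos0(id30) recv 92: fwd
After round 1: 3 messages still in flight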